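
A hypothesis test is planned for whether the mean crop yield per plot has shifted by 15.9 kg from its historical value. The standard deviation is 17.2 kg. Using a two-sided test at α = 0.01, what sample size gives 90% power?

For a one-sample z-test, n = ((z_{α/2} + z_β)·σ/δ)².
z_{α/2} = 2.576 (two-sided α = 0.01); z_β = 1.282 (power 90% → β = 0.1).
n = (3.858 × 17.2 / 15.9)² = 17.42
Round up: n = 18.

18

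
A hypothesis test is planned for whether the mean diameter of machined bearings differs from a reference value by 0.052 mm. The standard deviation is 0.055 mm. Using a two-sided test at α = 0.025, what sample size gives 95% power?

For a one-sample z-test, n = ((z_{α/2} + z_β)·σ/δ)².
z_{α/2} = 2.241 (two-sided α = 0.025); z_β = 1.645 (power 95% → β = 0.05).
n = (3.886 × 0.055 / 0.052)² = 16.89
Round up: n = 17.

17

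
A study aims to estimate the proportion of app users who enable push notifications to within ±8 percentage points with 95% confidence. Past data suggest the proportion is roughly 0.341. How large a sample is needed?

n = 135

For a proportion with margin E = 0.08 at 95% confidence, z = 1.960.
n = p̂(1−p̂)(z/E)² = 0.341 × 0.659 × (1.960/0.08)² = 134.89
Round up: n = 135.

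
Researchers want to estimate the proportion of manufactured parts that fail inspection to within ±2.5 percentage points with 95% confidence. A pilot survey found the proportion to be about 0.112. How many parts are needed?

For a proportion with margin E = 0.025 at 95% confidence, z = 1.960.
n = p̂(1−p̂)(z/E)² = 0.112 × 0.888 × (1.960/0.025)² = 611.31
Round up: n = 612.

612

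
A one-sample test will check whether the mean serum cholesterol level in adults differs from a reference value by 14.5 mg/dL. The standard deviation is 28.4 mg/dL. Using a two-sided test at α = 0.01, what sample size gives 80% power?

For a one-sample z-test, n = ((z_{α/2} + z_β)·σ/δ)².
z_{α/2} = 2.576 (two-sided α = 0.01); z_β = 0.842 (power 80% → β = 0.2).
n = (3.418 × 28.4 / 14.5)² = 44.82
Round up: n = 45.

45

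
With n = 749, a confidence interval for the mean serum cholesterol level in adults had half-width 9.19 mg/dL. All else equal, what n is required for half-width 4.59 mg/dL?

Margin of error scales as 1/√n, so n₂ = n₁·(E₁/E₂)².
n₂ = 749 × (9.19/4.59)² = 749 × 4.009 = 3002.74
Round up: n₂ = 3003.

3003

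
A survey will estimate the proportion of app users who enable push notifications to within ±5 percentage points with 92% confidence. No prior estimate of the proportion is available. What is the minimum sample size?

For a proportion with margin E = 0.05 at 92% confidence, z = 1.751.
With no prior estimate, use p = 0.5, which maximizes p(1−p) at 0.25.
n = 0.25 × (z/E)² = 0.25 × (1.751/0.05)² = 306.60
Round up: n = 307.

307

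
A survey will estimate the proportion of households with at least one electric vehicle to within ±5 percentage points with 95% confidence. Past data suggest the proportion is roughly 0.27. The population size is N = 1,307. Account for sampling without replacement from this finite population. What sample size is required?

For a proportion with margin E = 0.05 at 95% confidence, z = 1.960.
n = p̂(1−p̂)(z/E)² = 0.27 × 0.73 × (1.960/0.05)² = 302.87 — call this n₀.
Finite-population correction with N = 1,307: n = n₀ / (1 + (n₀−1)/N) = 302.87 / 1.231 = 246.04
Round up: n = 247.

247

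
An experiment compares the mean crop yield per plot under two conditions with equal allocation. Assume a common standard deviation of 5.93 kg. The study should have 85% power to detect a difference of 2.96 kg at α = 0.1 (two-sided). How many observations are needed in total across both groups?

116 total

For two equal groups, n per group = 2·((z_{α/2} + z_β)·σ/δ)².
z_{α/2} = 1.645; z_β = 1.036 (power 85%).
n = 2 × (2.681 × 5.93 / 2.96)² = 2 × 28.85 = 57.70
Round up: n = 58 per group.
Total across both groups: 2 × 58 = 116.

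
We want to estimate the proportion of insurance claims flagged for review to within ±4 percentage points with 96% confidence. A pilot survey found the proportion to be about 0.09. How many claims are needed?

216

For a proportion with margin E = 0.04 at 96% confidence, z = 2.054.
n = p̂(1−p̂)(z/E)² = 0.09 × 0.91 × (2.054/0.04)² = 215.96
Round up: n = 216.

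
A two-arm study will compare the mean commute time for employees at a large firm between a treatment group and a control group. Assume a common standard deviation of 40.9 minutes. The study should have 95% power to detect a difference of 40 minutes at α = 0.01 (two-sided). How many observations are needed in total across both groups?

For two equal groups, n per group = 2·((z_{α/2} + z_β)·σ/δ)².
z_{α/2} = 2.576; z_β = 1.645 (power 95%).
n = 2 × (4.221 × 40.9 / 40)² = 2 × 18.63 = 37.26
Round up: n = 38 per group.
Total across both groups: 2 × 38 = 76.

76 total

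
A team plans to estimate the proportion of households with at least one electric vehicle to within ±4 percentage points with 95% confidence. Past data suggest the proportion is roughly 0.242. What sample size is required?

For a proportion with margin E = 0.04 at 95% confidence, z = 1.960.
n = p̂(1−p̂)(z/E)² = 0.242 × 0.758 × (1.960/0.04)² = 440.43
Round up: n = 441.

n = 441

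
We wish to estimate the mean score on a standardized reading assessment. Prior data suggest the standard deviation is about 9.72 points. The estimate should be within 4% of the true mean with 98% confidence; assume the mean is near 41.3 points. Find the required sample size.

188

For a mean, the margin of error is E = z·σ/√n, so n = (zσ/E)².
At 98% confidence, z = 2.326.
E = 4% of 41.3 = 1.652 points.
n = (2.326 × 9.72 / 1.652)² = 187.30
Round up: n = 188.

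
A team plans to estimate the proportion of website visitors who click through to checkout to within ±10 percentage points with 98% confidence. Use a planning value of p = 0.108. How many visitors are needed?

For a proportion with margin E = 0.1 at 98% confidence, z = 2.326.
n = p̂(1−p̂)(z/E)² = 0.108 × 0.892 × (2.326/0.1)² = 52.12
Round up: n = 53.

53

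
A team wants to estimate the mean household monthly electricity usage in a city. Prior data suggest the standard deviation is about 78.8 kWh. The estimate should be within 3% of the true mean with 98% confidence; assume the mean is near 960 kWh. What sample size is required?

For a mean, the margin of error is E = z·σ/√n, so n = (zσ/E)².
At 98% confidence, z = 2.326.
E = 3% of 960 = 28.8 kWh.
n = (2.326 × 78.8 / 28.8)² = 40.50
Round up: n = 41.

n = 41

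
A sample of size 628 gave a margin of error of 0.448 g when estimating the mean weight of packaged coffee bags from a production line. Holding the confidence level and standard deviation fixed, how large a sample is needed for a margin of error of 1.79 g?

Margin of error scales as 1/√n, so n₂ = n₁·(E₁/E₂)².
n₂ = 628 × (0.448/1.79)² = 628 × 0.06264 = 39.34
Round up: n₂ = 40.

40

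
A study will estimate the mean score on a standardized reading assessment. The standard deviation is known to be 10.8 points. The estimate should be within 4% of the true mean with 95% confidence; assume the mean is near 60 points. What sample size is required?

n = 78

For a mean, the margin of error is E = z·σ/√n, so n = (zσ/E)².
At 95% confidence, z = 1.960.
E = 4% of 60 = 2.4 points.
n = (1.960 × 10.8 / 2.4)² = 77.79
Round up: n = 78.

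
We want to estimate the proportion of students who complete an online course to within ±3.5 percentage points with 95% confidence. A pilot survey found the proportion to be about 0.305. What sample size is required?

665

For a proportion with margin E = 0.035 at 95% confidence, z = 1.960.
n = p̂(1−p̂)(z/E)² = 0.305 × 0.695 × (1.960/0.035)² = 664.75
Round up: n = 665.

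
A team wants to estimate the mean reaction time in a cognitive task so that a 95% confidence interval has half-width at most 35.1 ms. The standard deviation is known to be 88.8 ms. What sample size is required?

n = 25

For a mean, the margin of error is E = z·σ/√n, so n = (zσ/E)².
At 95% confidence, z = 1.960.
n = (1.960 × 88.8 / 35.1)² = 24.59
Round up: n = 25.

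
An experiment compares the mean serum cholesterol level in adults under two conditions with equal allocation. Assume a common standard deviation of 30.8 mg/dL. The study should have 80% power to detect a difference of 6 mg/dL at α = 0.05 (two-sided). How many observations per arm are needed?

414 per group

For two equal groups, n per group = 2·((z_{α/2} + z_β)·σ/δ)².
z_{α/2} = 1.960; z_β = 0.842 (power 80%).
n = 2 × (2.802 × 30.8 / 6)² = 2 × 206.89 = 413.78
Round up: n = 414 per group.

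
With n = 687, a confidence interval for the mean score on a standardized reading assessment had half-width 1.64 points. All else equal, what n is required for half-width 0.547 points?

6176

Margin of error scales as 1/√n, so n₂ = n₁·(E₁/E₂)².
n₂ = 687 × (1.64/0.547)² = 687 × 8.989 = 6175.44
Round up: n₂ = 6176.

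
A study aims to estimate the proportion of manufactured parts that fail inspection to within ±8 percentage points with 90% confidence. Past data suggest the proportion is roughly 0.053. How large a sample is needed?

For a proportion with margin E = 0.08 at 90% confidence, z = 1.645.
n = p̂(1−p̂)(z/E)² = 0.053 × 0.947 × (1.645/0.08)² = 21.22
Round up: n = 22.

22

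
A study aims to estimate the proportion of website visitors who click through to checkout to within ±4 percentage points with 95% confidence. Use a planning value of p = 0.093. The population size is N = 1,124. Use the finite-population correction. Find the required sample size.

For a proportion with margin E = 0.04 at 95% confidence, z = 1.960.
n = p̂(1−p̂)(z/E)² = 0.093 × 0.907 × (1.960/0.04)² = 202.53 — call this n₀.
Finite-population correction with N = 1,124: n = n₀ / (1 + (n₀−1)/N) = 202.53 / 1.179 = 171.78
Round up: n = 172.

172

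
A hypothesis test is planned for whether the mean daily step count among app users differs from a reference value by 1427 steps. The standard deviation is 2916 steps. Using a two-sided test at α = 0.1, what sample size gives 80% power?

For a one-sample z-test, n = ((z_{α/2} + z_β)·σ/δ)².
z_{α/2} = 1.645 (two-sided α = 0.1); z_β = 0.842 (power 80% → β = 0.2).
n = (2.487 × 2916 / 1427)² = 25.83
Round up: n = 26.

n = 26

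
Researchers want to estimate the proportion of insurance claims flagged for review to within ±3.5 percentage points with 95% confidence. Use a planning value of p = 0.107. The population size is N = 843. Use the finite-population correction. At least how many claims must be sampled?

For a proportion with margin E = 0.035 at 95% confidence, z = 1.960.
n = p̂(1−p̂)(z/E)² = 0.107 × 0.893 × (1.960/0.035)² = 299.65 — call this n₀.
Finite-population correction with N = 843: n = n₀ / (1 + (n₀−1)/N) = 299.65 / 1.354 = 221.31
Round up: n = 222.

n = 222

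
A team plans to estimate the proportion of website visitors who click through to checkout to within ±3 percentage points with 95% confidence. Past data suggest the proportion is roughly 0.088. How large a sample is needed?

n = 343

For a proportion with margin E = 0.03 at 95% confidence, z = 1.960.
n = p̂(1−p̂)(z/E)² = 0.088 × 0.912 × (1.960/0.03)² = 342.57
Round up: n = 343.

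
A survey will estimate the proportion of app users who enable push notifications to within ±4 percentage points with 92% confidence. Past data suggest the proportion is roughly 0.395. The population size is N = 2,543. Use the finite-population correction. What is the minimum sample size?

For a proportion with margin E = 0.04 at 92% confidence, z = 1.751.
n = p̂(1−p̂)(z/E)² = 0.395 × 0.605 × (1.751/0.04)² = 457.94 — call this n₀.
Finite-population correction with N = 2,543: n = n₀ / (1 + (n₀−1)/N) = 457.94 / 1.18 = 388.08
Round up: n = 389.

n = 389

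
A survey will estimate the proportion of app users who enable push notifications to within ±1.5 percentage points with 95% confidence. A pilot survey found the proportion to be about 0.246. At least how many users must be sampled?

For a proportion with margin E = 0.015 at 95% confidence, z = 1.960.
n = p̂(1−p̂)(z/E)² = 0.246 × 0.754 × (1.960/0.015)² = 3166.91
Round up: n = 3167.

3167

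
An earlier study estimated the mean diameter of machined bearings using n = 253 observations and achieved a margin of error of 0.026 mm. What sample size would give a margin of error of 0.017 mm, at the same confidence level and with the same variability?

592

Margin of error scales as 1/√n, so n₂ = n₁·(E₁/E₂)².
n₂ = 253 × (0.026/0.017)² = 253 × 2.339 = 591.77
Round up: n₂ = 592.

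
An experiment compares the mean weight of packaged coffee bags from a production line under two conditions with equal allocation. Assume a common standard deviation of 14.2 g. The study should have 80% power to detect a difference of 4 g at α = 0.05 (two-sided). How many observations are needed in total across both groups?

For two equal groups, n per group = 2·((z_{α/2} + z_β)·σ/δ)².
z_{α/2} = 1.960; z_β = 0.842 (power 80%).
n = 2 × (2.802 × 14.2 / 4)² = 2 × 98.94 = 197.88
Round up: n = 198 per group.
Total across both groups: 2 × 198 = 396.

396 total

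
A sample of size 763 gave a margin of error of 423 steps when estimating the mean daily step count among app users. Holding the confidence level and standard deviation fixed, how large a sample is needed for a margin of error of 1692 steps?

48

Margin of error scales as 1/√n, so n₂ = n₁·(E₁/E₂)².
n₂ = 763 × (423/1692)² = 763 × 0.0625 = 47.69
Round up: n₂ = 48.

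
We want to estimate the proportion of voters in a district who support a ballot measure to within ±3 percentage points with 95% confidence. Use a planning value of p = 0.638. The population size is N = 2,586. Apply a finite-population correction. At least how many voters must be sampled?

714

For a proportion with margin E = 0.03 at 95% confidence, z = 1.960.
n = p̂(1−p̂)(z/E)² = 0.638 × 0.362 × (1.960/0.03)² = 985.82 — call this n₀.
Finite-population correction with N = 2,586: n = n₀ / (1 + (n₀−1)/N) = 985.82 / 1.381 = 713.85
Round up: n = 714.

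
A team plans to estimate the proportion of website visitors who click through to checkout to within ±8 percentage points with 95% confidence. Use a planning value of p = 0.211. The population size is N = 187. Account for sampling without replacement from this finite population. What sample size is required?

For a proportion with margin E = 0.08 at 95% confidence, z = 1.960.
n = p̂(1−p̂)(z/E)² = 0.211 × 0.789 × (1.960/0.08)² = 99.93 — call this n₀.
Finite-population correction with N = 187: n = n₀ / (1 + (n₀−1)/N) = 99.93 / 1.529 = 65.36
Round up: n = 66.

n = 66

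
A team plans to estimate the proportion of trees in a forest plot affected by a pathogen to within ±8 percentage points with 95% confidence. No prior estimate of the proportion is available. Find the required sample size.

For a proportion with margin E = 0.08 at 95% confidence, z = 1.960.
With no prior estimate, use p = 0.5, which maximizes p(1−p) at 0.25.
n = 0.25 × (z/E)² = 0.25 × (1.960/0.08)² = 150.06
Round up: n = 151.

151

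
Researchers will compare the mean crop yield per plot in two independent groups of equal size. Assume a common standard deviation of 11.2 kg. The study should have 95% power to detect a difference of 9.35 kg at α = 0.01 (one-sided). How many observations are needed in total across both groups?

For two equal groups, n per group = 2·((z_α + z_β)·σ/δ)².
z_α = 2.326; z_β = 1.645 (power 95%).
n = 2 × (3.971 × 11.2 / 9.35)² = 2 × 22.63 = 45.26
Round up: n = 46 per group.
Total across both groups: 2 × 46 = 92.

92 total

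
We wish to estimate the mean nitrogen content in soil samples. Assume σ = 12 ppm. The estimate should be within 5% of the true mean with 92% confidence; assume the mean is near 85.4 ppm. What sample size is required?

25

For a mean, the margin of error is E = z·σ/√n, so n = (zσ/E)².
At 92% confidence, z = 1.751.
E = 5% of 85.4 = 4.27 ppm.
n = (1.751 × 12 / 4.27)² = 24.21
Round up: n = 25.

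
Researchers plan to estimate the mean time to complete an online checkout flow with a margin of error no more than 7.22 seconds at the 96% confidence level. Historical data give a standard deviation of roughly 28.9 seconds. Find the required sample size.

For a mean, the margin of error is E = z·σ/√n, so n = (zσ/E)².
At 96% confidence, z = 2.054.
n = (2.054 × 28.9 / 7.22)² = 67.60
Round up: n = 68.

68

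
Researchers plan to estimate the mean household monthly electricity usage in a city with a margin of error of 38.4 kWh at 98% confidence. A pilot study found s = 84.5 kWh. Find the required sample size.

n = 27

For a mean, the margin of error is E = z·σ/√n, so n = (zσ/E)².
At 98% confidence, z = 2.326.
n = (2.326 × 84.5 / 38.4)² = 26.20
Round up: n = 27.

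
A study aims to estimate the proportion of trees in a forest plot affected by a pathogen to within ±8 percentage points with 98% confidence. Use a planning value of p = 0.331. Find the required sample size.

188

For a proportion with margin E = 0.08 at 98% confidence, z = 2.326.
n = p̂(1−p̂)(z/E)² = 0.331 × 0.669 × (2.326/0.08)² = 187.19
Round up: n = 188.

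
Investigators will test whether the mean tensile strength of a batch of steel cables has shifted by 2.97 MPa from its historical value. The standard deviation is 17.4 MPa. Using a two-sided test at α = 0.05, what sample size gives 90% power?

For a one-sample z-test, n = ((z_{α/2} + z_β)·σ/δ)².
z_{α/2} = 1.960 (two-sided α = 0.05); z_β = 1.282 (power 90% → β = 0.1).
n = (3.242 × 17.4 / 2.97)² = 360.75
Round up: n = 361.

n = 361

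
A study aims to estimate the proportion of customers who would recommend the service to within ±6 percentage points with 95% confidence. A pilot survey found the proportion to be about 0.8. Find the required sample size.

For a proportion with margin E = 0.06 at 95% confidence, z = 1.960.
n = p̂(1−p̂)(z/E)² = 0.8 × 0.2 × (1.960/0.06)² = 170.74
Round up: n = 171.

171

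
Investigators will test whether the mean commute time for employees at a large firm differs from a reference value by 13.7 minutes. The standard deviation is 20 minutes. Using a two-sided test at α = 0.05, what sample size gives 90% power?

For a one-sample z-test, n = ((z_{α/2} + z_β)·σ/δ)².
z_{α/2} = 1.960 (two-sided α = 0.05); z_β = 1.282 (power 90% → β = 0.1).
n = (3.242 × 20 / 13.7)² = 22.40
Round up: n = 23.

23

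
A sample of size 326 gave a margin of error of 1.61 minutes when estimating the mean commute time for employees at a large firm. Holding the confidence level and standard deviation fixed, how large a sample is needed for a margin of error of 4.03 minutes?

53

Margin of error scales as 1/√n, so n₂ = n₁·(E₁/E₂)².
n₂ = 326 × (1.61/4.03)² = 326 × 0.1596 = 52.03
Round up: n₂ = 53.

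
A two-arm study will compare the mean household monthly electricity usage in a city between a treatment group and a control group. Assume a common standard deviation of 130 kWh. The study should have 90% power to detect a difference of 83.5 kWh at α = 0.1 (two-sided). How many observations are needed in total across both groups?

For two equal groups, n per group = 2·((z_{α/2} + z_β)·σ/δ)².
z_{α/2} = 1.645; z_β = 1.282 (power 90%).
n = 2 × (2.927 × 130 / 83.5)² = 2 × 20.77 = 41.54
Round up: n = 42 per group.
Total across both groups: 2 × 42 = 84.

84 total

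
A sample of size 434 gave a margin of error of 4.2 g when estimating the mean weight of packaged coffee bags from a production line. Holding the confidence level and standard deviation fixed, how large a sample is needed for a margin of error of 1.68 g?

Margin of error scales as 1/√n, so n₂ = n₁·(E₁/E₂)².
n₂ = 434 × (4.2/1.68)² = 434 × 6.25 = 2712.50
Round up: n₂ = 2713.

n = 2713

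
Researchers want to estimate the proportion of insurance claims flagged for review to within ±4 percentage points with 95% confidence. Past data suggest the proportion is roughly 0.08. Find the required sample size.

177

For a proportion with margin E = 0.04 at 95% confidence, z = 1.960.
n = p̂(1−p̂)(z/E)² = 0.08 × 0.92 × (1.960/0.04)² = 176.71
Round up: n = 177.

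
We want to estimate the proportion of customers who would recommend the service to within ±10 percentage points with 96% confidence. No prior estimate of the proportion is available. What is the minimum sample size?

For a proportion with margin E = 0.1 at 96% confidence, z = 2.054.
With no prior estimate, use p = 0.5, which maximizes p(1−p) at 0.25.
n = 0.25 × (z/E)² = 0.25 × (2.054/0.1)² = 105.47
Round up: n = 106.

106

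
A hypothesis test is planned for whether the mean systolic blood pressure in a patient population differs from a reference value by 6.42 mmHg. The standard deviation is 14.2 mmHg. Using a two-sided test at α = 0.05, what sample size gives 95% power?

64

For a one-sample z-test, n = ((z_{α/2} + z_β)·σ/δ)².
z_{α/2} = 1.960 (two-sided α = 0.05); z_β = 1.645 (power 95% → β = 0.05).
n = (3.605 × 14.2 / 6.42)² = 63.58
Round up: n = 64.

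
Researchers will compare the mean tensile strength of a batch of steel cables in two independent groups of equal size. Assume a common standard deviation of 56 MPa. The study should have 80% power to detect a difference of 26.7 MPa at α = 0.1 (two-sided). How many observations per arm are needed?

For two equal groups, n per group = 2·((z_{α/2} + z_β)·σ/δ)².
z_{α/2} = 1.645; z_β = 0.842 (power 80%).
n = 2 × (2.487 × 56 / 26.7)² = 2 × 27.21 = 54.42
Round up: n = 55 per group.

55 per group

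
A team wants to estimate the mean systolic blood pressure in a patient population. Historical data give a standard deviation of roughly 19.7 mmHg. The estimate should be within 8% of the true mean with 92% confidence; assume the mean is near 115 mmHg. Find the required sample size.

15

For a mean, the margin of error is E = z·σ/√n, so n = (zσ/E)².
At 92% confidence, z = 1.751.
E = 8% of 115 = 9.2 mmHg.
n = (1.751 × 19.7 / 9.2)² = 14.06
Round up: n = 15.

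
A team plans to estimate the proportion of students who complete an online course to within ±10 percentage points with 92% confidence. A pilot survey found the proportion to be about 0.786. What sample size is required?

For a proportion with margin E = 0.1 at 92% confidence, z = 1.751.
n = p̂(1−p̂)(z/E)² = 0.786 × 0.214 × (1.751/0.1)² = 51.57
Round up: n = 52.

n = 52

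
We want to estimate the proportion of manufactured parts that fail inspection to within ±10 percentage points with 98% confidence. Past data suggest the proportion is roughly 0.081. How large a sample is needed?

For a proportion with margin E = 0.1 at 98% confidence, z = 2.326.
n = p̂(1−p̂)(z/E)² = 0.081 × 0.919 × (2.326/0.1)² = 40.27
Round up: n = 41.

41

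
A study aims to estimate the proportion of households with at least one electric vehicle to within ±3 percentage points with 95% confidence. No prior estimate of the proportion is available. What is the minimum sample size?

1068

For a proportion with margin E = 0.03 at 95% confidence, z = 1.960.
With no prior estimate, use p = 0.5, which maximizes p(1−p) at 0.25.
n = 0.25 × (z/E)² = 0.25 × (1.960/0.03)² = 1067.11
Round up: n = 1068.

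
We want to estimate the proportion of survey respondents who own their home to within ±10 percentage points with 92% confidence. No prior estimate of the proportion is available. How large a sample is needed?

77

For a proportion with margin E = 0.1 at 92% confidence, z = 1.751.
With no prior estimate, use p = 0.5, which maximizes p(1−p) at 0.25.
n = 0.25 × (z/E)² = 0.25 × (1.751/0.1)² = 76.65
Round up: n = 77.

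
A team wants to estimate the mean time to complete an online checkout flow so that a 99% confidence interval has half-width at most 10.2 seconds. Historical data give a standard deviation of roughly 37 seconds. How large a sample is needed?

n = 88

For a mean, the margin of error is E = z·σ/√n, so n = (zσ/E)².
At 99% confidence, z = 2.576.
n = (2.576 × 37 / 10.2)² = 87.32
Round up: n = 88.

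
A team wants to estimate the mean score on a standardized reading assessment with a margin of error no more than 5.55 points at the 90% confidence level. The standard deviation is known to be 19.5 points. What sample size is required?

34

For a mean, the margin of error is E = z·σ/√n, so n = (zσ/E)².
At 90% confidence, z = 1.645.
n = (1.645 × 19.5 / 5.55)² = 33.41
Round up: n = 34.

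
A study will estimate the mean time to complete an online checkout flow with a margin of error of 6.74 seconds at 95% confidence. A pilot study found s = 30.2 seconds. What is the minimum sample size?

For a mean, the margin of error is E = z·σ/√n, so n = (zσ/E)².
At 95% confidence, z = 1.960.
n = (1.960 × 30.2 / 6.74)² = 77.13
Round up: n = 78.

78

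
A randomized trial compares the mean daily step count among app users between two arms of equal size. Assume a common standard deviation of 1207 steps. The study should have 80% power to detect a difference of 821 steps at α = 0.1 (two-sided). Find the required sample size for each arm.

27 per group

For two equal groups, n per group = 2·((z_{α/2} + z_β)·σ/δ)².
z_{α/2} = 1.645; z_β = 0.842 (power 80%).
n = 2 × (2.487 × 1207 / 821)² = 2 × 13.37 = 26.74
Round up: n = 27 per group.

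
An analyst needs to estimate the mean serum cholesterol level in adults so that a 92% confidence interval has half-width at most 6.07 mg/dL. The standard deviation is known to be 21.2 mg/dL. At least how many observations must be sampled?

n = 38

For a mean, the margin of error is E = z·σ/√n, so n = (zσ/E)².
At 92% confidence, z = 1.751.
n = (1.751 × 21.2 / 6.07)² = 37.40
Round up: n = 38.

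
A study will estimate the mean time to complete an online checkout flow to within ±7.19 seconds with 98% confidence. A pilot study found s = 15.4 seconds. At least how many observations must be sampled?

n = 25

For a mean, the margin of error is E = z·σ/√n, so n = (zσ/E)².
At 98% confidence, z = 2.326.
n = (2.326 × 15.4 / 7.19)² = 24.82
Round up: n = 25.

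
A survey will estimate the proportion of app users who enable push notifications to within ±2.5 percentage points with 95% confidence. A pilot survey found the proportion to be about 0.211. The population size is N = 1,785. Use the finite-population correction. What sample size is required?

651

For a proportion with margin E = 0.025 at 95% confidence, z = 1.960.
n = p̂(1−p̂)(z/E)² = 0.211 × 0.789 × (1.960/0.025)² = 1023.27 — call this n₀.
Finite-population correction with N = 1,785: n = n₀ / (1 + (n₀−1)/N) = 1023.27 / 1.573 = 650.52
Round up: n = 651.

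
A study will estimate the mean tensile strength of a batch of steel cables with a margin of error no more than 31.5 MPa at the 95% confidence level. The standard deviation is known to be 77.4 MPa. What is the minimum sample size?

For a mean, the margin of error is E = z·σ/√n, so n = (zσ/E)².
At 95% confidence, z = 1.960.
n = (1.960 × 77.4 / 31.5)² = 23.19
Round up: n = 24.

24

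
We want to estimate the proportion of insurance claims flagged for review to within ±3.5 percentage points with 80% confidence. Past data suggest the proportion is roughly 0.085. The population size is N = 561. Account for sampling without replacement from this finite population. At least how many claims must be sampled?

89

For a proportion with margin E = 0.035 at 80% confidence, z = 1.282.
n = p̂(1−p̂)(z/E)² = 0.085 × 0.915 × (1.282/0.035)² = 104.35 — call this n₀.
Finite-population correction with N = 561: n = n₀ / (1 + (n₀−1)/N) = 104.35 / 1.184 = 88.13
Round up: n = 89.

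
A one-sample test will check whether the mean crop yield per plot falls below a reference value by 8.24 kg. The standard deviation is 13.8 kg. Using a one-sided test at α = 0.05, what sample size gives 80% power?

For a one-sample z-test, n = ((z_α + z_β)·σ/δ)².
z_α = 1.645 (one-sided α = 0.05); z_β = 0.842 (power 80% → β = 0.2).
n = (2.487 × 13.8 / 8.24)² = 17.35
Round up: n = 18.

18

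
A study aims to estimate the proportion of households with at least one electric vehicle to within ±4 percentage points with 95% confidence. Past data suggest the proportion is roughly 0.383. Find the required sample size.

568

For a proportion with margin E = 0.04 at 95% confidence, z = 1.960.
n = p̂(1−p̂)(z/E)² = 0.383 × 0.617 × (1.960/0.04)² = 567.38
Round up: n = 568.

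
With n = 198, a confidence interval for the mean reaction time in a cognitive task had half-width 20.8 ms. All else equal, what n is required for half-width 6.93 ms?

1784

Margin of error scales as 1/√n, so n₂ = n₁·(E₁/E₂)².
n₂ = 198 × (20.8/6.93)² = 198 × 9.009 = 1783.78
Round up: n₂ = 1784.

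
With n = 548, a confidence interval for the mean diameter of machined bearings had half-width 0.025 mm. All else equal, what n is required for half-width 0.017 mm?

1186

Margin of error scales as 1/√n, so n₂ = n₁·(E₁/E₂)².
n₂ = 548 × (0.025/0.017)² = 548 × 2.163 = 1185.32
Round up: n₂ = 1186.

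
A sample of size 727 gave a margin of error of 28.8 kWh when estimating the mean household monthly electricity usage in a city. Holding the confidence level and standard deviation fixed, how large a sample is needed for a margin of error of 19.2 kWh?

Margin of error scales as 1/√n, so n₂ = n₁·(E₁/E₂)².
n₂ = 727 × (28.8/19.2)² = 727 × 2.25 = 1635.75
Round up: n₂ = 1636.

n = 1636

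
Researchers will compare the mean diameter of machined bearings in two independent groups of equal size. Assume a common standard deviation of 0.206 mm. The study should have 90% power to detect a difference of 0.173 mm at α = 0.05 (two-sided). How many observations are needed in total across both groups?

For two equal groups, n per group = 2·((z_{α/2} + z_β)·σ/δ)².
z_{α/2} = 1.960; z_β = 1.282 (power 90%).
n = 2 × (3.242 × 0.206 / 0.173)² = 2 × 14.90 = 29.80
Round up: n = 30 per group.
Total across both groups: 2 × 30 = 60.

60 total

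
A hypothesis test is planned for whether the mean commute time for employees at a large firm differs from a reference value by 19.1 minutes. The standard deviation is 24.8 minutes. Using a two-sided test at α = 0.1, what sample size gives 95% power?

For a one-sample z-test, n = ((z_{α/2} + z_β)·σ/δ)².
z_{α/2} = 1.645 (two-sided α = 0.1); z_β = 1.645 (power 95% → β = 0.05).
n = (3.290 × 24.8 / 19.1)² = 18.25
Round up: n = 19.

n = 19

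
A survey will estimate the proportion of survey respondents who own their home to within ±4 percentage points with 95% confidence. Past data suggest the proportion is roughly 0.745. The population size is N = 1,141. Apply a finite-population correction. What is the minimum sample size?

For a proportion with margin E = 0.04 at 95% confidence, z = 1.960.
n = p̂(1−p̂)(z/E)² = 0.745 × 0.255 × (1.960/0.04)² = 456.13 — call this n₀.
Finite-population correction with N = 1,141: n = n₀ / (1 + (n₀−1)/N) = 456.13 / 1.399 = 326.04
Round up: n = 327.

327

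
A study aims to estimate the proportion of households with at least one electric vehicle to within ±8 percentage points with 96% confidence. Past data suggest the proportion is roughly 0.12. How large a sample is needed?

70

For a proportion with margin E = 0.08 at 96% confidence, z = 2.054.
n = p̂(1−p̂)(z/E)² = 0.12 × 0.88 × (2.054/0.08)² = 69.61
Round up: n = 70.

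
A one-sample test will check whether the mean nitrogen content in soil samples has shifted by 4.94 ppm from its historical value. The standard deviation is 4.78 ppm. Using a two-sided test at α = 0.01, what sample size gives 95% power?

For a one-sample z-test, n = ((z_{α/2} + z_β)·σ/δ)².
z_{α/2} = 2.576 (two-sided α = 0.01); z_β = 1.645 (power 95% → β = 0.05).
n = (4.221 × 4.78 / 4.94)² = 16.68
Round up: n = 17.

n = 17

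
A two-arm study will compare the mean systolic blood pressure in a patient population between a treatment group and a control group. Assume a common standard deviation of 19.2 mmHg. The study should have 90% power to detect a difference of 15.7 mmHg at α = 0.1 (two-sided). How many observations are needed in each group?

For two equal groups, n per group = 2·((z_{α/2} + z_β)·σ/δ)².
z_{α/2} = 1.645; z_β = 1.282 (power 90%).
n = 2 × (2.927 × 19.2 / 15.7)² = 2 × 12.81 = 25.62
Round up: n = 26 per group.

26 per group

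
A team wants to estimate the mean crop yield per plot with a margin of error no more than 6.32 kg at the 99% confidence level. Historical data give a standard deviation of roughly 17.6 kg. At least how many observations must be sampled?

n = 52

For a mean, the margin of error is E = z·σ/√n, so n = (zσ/E)².
At 99% confidence, z = 2.576.
n = (2.576 × 17.6 / 6.32)² = 51.46
Round up: n = 52.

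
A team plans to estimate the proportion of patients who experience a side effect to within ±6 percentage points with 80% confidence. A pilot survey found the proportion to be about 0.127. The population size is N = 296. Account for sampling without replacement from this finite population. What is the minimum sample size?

44

For a proportion with margin E = 0.06 at 80% confidence, z = 1.282.
n = p̂(1−p̂)(z/E)² = 0.127 × 0.873 × (1.282/0.06)² = 50.62 — call this n₀.
Finite-population correction with N = 296: n = n₀ / (1 + (n₀−1)/N) = 50.62 / 1.168 = 43.34
Round up: n = 44.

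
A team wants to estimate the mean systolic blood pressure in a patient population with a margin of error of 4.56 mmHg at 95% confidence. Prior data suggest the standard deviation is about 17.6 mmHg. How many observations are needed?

For a mean, the margin of error is E = z·σ/√n, so n = (zσ/E)².
At 95% confidence, z = 1.960.
n = (1.960 × 17.6 / 4.56)² = 57.23
Round up: n = 58.

58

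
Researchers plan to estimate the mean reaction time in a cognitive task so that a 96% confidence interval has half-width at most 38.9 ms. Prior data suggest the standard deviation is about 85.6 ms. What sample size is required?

21

For a mean, the margin of error is E = z·σ/√n, so n = (zσ/E)².
At 96% confidence, z = 2.054.
n = (2.054 × 85.6 / 38.9)² = 20.43
Round up: n = 21.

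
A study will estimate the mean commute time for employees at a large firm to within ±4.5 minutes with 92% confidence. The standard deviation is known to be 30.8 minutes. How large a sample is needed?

144

For a mean, the margin of error is E = z·σ/√n, so n = (zσ/E)².
At 92% confidence, z = 1.751.
n = (1.751 × 30.8 / 4.5)² = 143.63
Round up: n = 144.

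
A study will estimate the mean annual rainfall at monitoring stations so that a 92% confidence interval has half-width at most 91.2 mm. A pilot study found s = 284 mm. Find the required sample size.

30

For a mean, the margin of error is E = z·σ/√n, so n = (zσ/E)².
At 92% confidence, z = 1.751.
n = (1.751 × 284 / 91.2)² = 29.73
Round up: n = 30.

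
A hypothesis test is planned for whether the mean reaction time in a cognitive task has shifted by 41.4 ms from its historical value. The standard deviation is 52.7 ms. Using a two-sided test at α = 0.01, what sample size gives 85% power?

For a one-sample z-test, n = ((z_{α/2} + z_β)·σ/δ)².
z_{α/2} = 2.576 (two-sided α = 0.01); z_β = 1.036 (power 85% → β = 0.15).
n = (3.612 × 52.7 / 41.4)² = 21.14
Round up: n = 22.

22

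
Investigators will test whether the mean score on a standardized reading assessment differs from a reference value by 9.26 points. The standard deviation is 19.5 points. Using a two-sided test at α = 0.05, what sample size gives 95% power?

For a one-sample z-test, n = ((z_{α/2} + z_β)·σ/δ)².
z_{α/2} = 1.960 (two-sided α = 0.05); z_β = 1.645 (power 95% → β = 0.05).
n = (3.605 × 19.5 / 9.26)² = 57.63
Round up: n = 58.

58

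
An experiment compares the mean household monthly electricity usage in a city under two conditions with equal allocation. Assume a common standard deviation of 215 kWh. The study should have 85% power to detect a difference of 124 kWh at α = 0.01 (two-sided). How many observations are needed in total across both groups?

For two equal groups, n per group = 2·((z_{α/2} + z_β)·σ/δ)².
z_{α/2} = 2.576; z_β = 1.036 (power 85%).
n = 2 × (3.612 × 215 / 124)² = 2 × 39.22 = 78.44
Round up: n = 79 per group.
Total across both groups: 2 × 79 = 158.

158 total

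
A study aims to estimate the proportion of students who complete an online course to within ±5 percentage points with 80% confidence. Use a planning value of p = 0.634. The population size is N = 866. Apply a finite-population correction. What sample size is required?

For a proportion with margin E = 0.05 at 80% confidence, z = 1.282.
n = p̂(1−p̂)(z/E)² = 0.634 × 0.366 × (1.282/0.05)² = 152.55 — call this n₀.
Finite-population correction with N = 866: n = n₀ / (1 + (n₀−1)/N) = 152.55 / 1.175 = 129.83
Round up: n = 130.

130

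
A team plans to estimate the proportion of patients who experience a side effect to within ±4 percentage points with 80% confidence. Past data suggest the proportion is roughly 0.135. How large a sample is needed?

120

For a proportion with margin E = 0.04 at 80% confidence, z = 1.282.
n = p̂(1−p̂)(z/E)² = 0.135 × 0.865 × (1.282/0.04)² = 119.95
Round up: n = 120.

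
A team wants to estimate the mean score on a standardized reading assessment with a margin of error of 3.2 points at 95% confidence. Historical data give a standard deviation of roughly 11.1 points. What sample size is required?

n = 47

For a mean, the margin of error is E = z·σ/√n, so n = (zσ/E)².
At 95% confidence, z = 1.960.
n = (1.960 × 11.1 / 3.2)² = 46.22
Round up: n = 47.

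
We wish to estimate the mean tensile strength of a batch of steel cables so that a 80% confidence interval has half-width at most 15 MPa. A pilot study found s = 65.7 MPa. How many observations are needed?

32

For a mean, the margin of error is E = z·σ/√n, so n = (zσ/E)².
At 80% confidence, z = 1.282.
n = (1.282 × 65.7 / 15)² = 31.53
Round up: n = 32.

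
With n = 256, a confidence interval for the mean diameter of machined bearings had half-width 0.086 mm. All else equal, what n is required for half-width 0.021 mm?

Margin of error scales as 1/√n, so n₂ = n₁·(E₁/E₂)².
n₂ = 256 × (0.086/0.021)² = 256 × 16.77 = 4293.12
Round up: n₂ = 4294.

4294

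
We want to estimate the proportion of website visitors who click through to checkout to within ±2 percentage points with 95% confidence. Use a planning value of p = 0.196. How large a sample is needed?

1514

For a proportion with margin E = 0.02 at 95% confidence, z = 1.960.
n = p̂(1−p̂)(z/E)² = 0.196 × 0.804 × (1.960/0.02)² = 1513.44
Round up: n = 1514.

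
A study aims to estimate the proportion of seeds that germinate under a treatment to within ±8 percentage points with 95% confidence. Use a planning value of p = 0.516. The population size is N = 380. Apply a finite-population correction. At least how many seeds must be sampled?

n = 108

For a proportion with margin E = 0.08 at 95% confidence, z = 1.960.
n = p̂(1−p̂)(z/E)² = 0.516 × 0.484 × (1.960/0.08)² = 149.91 — call this n₀.
Finite-population correction with N = 380: n = n₀ / (1 + (n₀−1)/N) = 149.91 / 1.392 = 107.69
Round up: n = 108.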